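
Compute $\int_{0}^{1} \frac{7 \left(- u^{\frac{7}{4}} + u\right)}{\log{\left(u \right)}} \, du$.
$\log{\left(\frac{2097152}{19487171} \right)}$

Introduce a parameter $a$ in the exponent: let $I(a) = \int_{0}^{1} \frac{7 \left(u - u^{a}\right)}{\log{\left(u \right)}} \, du$.

Since $\dfrac{\partial}{\partial a}\,u^{a} = u^{a} \ln u$, the $\ln u$ in the denominator cancels and
$$\frac{dI}{da} = \int_{0}^{1} -7 u^{a} \, du = -7 \left[\frac{u^{a+1}}{a+1}\right]_0^1 = - \frac{7}{a + 1}.$$

Integrating with respect to $a$ gives $I(a) = \log{\left(\frac{128}{\left(a + 1\right)^{7}} \right)} + C$.

At $a = 1$ the integrand is identically $0$, so $I(1) = 0$. The closed form gives $0$, hence $C = 0$.

Setting $a = \frac{7}{4}$:
$$I = \log{\left(\frac{2097152}{19487171} \right)}.$$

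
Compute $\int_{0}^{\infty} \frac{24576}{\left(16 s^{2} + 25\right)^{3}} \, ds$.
$\frac{1152 \pi}{3125}$

Begin with the known result
$$J(a) = \int_{0}^{\infty} \frac{6}{a^{2} + s^{2}} \, ds = \frac{3 \pi}{a}.$$

Differentiating under the integral sign with respect to $a$,
$$\frac{dJ}{da} = \int_{0}^{\infty} - \frac{12 a}{\left(a^{2} + s^{2}\right)^{2}} \, ds = - \frac{3 \pi}{a^{2}},$$
so $\int_{0}^{\infty} \frac{6}{\left(a^{2} + s^{2}\right)^{2}} \, ds = \frac{3 \pi}{2 a^{3}}$.

Repeating — each differentiation of $1/(s^2+a^2)^j$ produces $-2ja/(s^2+a^2)^{j+1}$ — and dividing through by $-2ja$ at each step yields, after $2$ differentiations in total,
$$\int_{0}^{\infty} \frac{6}{\left(a^{2} + s^{2}\right)^{3}} \, ds = \frac{9 \pi}{8 a^{5}}.$$

Setting $a = \frac{5}{4}$:
$$I = \frac{1152 \pi}{3125}.$$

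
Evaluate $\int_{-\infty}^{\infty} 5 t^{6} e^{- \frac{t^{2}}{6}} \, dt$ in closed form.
$2025 \sqrt{6} \sqrt{\pi}$

Consider the simpler parametrised integral
$$J(a) = \int_{-\infty}^{\infty} 5 e^{- a t^{2}} \, dt = \frac{5 \sqrt{\pi}}{\sqrt{a}}.$$

Differentiating under the integral sign brings down a factor of $(-t^2)$:
$$\frac{dJ}{da} = \int_{-\infty}^{\infty} - 5 t^{2} e^{- a t^{2}} \, dt = - \frac{5 \sqrt{\pi}}{2 a^{\frac{3}{2}}}.$$

Repeating $3$ times in total — each differentiation brings down another $(-t^2)$ — gives
$$\frac{d^{3}J}{da^{3}} = \int_{-\infty}^{\infty} - 5 t^{6} e^{- a t^{2}} \, dt = - \frac{75 \sqrt{\pi}}{8 a^{\frac{7}{2}}},$$
and the integrand here is $(-1)^{3}$ times the target integrand, so $I = (-1)^{3}\,\frac{d^{3}J}{da^{3}} = \frac{75 \sqrt{\pi}}{8 a^{\frac{7}{2}}}$.

Setting $a = \frac{1}{6}$:
$$I = 2025 \sqrt{6} \sqrt{\pi}.$$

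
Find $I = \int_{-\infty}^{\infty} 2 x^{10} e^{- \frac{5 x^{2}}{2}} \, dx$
$\frac{378 \sqrt{10} \sqrt{\pi}}{3125}$

Start from the elementary integral
$$J(a) = \int_{-\infty}^{\infty} 2 e^{- a x^{2}} \, dx = \frac{2 \sqrt{\pi}}{\sqrt{a}}.$$

Differentiating under the integral sign brings down a factor of $(-x^2)$:
$$\frac{dJ}{da} = \int_{-\infty}^{\infty} - 2 x^{2} e^{- a x^{2}} \, dx = - \frac{\sqrt{\pi}}{a^{\frac{3}{2}}}.$$

Repeating $5$ times in total — each differentiation brings down another $(-x^2)$ — gives
$$\frac{d^{5}J}{da^{5}} = \int_{-\infty}^{\infty} - 2 x^{10} e^{- a x^{2}} \, dx = - \frac{945 \sqrt{\pi}}{16 a^{\frac{11}{2}}},$$
and the integrand here is $(-1)^{5}$ times the target integrand, so $I = (-1)^{5}\,\frac{d^{5}J}{da^{5}} = \frac{945 \sqrt{\pi}}{16 a^{\frac{11}{2}}}$.

Setting $a = \frac{5}{2}$:
$$I = \frac{378 \sqrt{10} \sqrt{\pi}}{3125}.$$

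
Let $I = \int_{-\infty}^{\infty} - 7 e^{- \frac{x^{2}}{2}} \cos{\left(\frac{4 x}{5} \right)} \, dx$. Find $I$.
$- \frac{7 \sqrt{2} \sqrt{\pi}}{e^{\frac{8}{25}}}$

Let $b$ denote the cosine frequency and define $I(b) = \int_{-\infty}^{\infty} - 7 e^{- \frac{x^{2}}{2}} \cos{\left(b x \right)} \, dx$.

Differentiating under the integral sign,
$$I'(b) = \int_{-\infty}^{\infty} 7 x e^{- \frac{x^{2}}{2}} \sin{\left(b x \right)} \, dx.$$

Integrate $\int_{-\infty}^{\infty} x \sin(b x)\, e^{- \frac{x^{2}}{2}}\, dx$ by parts with $u = \sin(b x)$ and $dv = x\, e^{- \frac{x^{2}}{2}}\, dx$, giving $v = - e^{- \frac{x^{2}}{2}}$. The boundary term vanishes and
$$\int_{-\infty}^{\infty} x \sin(b x)\, e^{- \frac{x^{2}}{2}}\, dx = b \int_{-\infty}^{\infty} \cos(b x)\, e^{- \frac{x^{2}}{2}}\, dx,$$
so $I'(b) = - b\, I(b)$.

This is a separable first-order ODE; solving with the initial condition $I(0) = \int_{-\infty}^{\infty} - 7 e^{- \frac{x^{2}}{2}}\,dx = - 7 \sqrt{2} \sqrt{\pi}$ gives
$$I(b) = - 7 \sqrt{2} \sqrt{\pi} e^{- \frac{b^{2}}{2}}.$$

Setting $b = \frac{4}{5}$:
$$I = - \frac{7 \sqrt{2} \sqrt{\pi}}{e^{\frac{8}{25}}}.$$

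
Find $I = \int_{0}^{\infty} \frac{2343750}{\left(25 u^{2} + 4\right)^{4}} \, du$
$\frac{1171875 \pi}{2048}$

Recall the elementary integral
$$J(a) = \int_{0}^{\infty} \frac{6}{a^{2} + u^{2}} \, du = \frac{3 \pi}{a}.$$

Differentiating under the integral sign with respect to $a$,
$$\frac{dJ}{da} = \int_{0}^{\infty} - \frac{12 a}{\left(a^{2} + u^{2}\right)^{2}} \, du = - \frac{3 \pi}{a^{2}},$$
so $\int_{0}^{\infty} \frac{6}{\left(a^{2} + u^{2}\right)^{2}} \, du = \frac{3 \pi}{2 a^{3}}$.

Repeating — each differentiation of $1/(u^2+a^2)^j$ produces $-2ja/(u^2+a^2)^{j+1}$ — and dividing through by $-2ja$ at each step yields, after $3$ differentiations in total,
$$\int_{0}^{\infty} \frac{6}{\left(a^{2} + u^{2}\right)^{4}} \, du = \frac{15 \pi}{16 a^{7}}.$$

Setting $a = \frac{2}{5}$:
$$I = \frac{1171875 \pi}{2048}.$$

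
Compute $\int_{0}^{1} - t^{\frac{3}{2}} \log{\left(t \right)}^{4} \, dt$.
$- \frac{768}{3125}$

Begin with the known integral
$$J(a) = \int_{0}^{1} - t^{a} \, dt = - \frac{1}{a + 1}.$$

Differentiating under the integral sign brings down a factor of $\ln t$:
$$\frac{dJ}{da} = \int_{0}^{1} - t^{a} \log{\left(t \right)} \, dt = \frac{1}{\left(a + 1\right)^{2}}.$$

Repeating $4$ times in total — each differentiation brings down another $\ln t$ — gives
$$\frac{d^{4}J}{da^{4}} = \int_{0}^{1} - t^{a} \log{\left(t \right)}^{4} \, dt = - \frac{24}{\left(a + 1\right)^{5}},$$
and the integrand here is exactly the target integrand, so $I = - \frac{24}{\left(a + 1\right)^{5}}$.

Setting $a = \frac{3}{2}$:
$$I = - \frac{768}{3125}.$$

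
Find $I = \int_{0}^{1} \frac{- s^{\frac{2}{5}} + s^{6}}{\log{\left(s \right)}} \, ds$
$\log{\left(5 \right)}$

Introduce a parameter $a$ in the exponent: let $I(a) = \int_{0}^{1} \frac{- s^{\frac{2}{5}} + s^{a}}{\log{\left(s \right)}} \, ds$.

Since $\dfrac{\partial}{\partial a}\,s^{a} = s^{a} \ln s$, the $\ln s$ in the denominator cancels and
$$\frac{dI}{da} = \int_{0}^{1} s^{a} \, ds = \left[\frac{s^{a+1}}{a+1}\right]_0^1 = \frac{1}{a + 1}.$$

Integrating with respect to $a$ gives $I(a) = \log{\left(\frac{5 a}{7} + \frac{5}{7} \right)} + C$.

At $a = \frac{2}{5}$ the integrand is identically $0$, so $I(\frac{2}{5}) = 0$. The closed form gives $0$, hence $C = 0$.

Setting $a = 6$:
$$I = \log{\left(5 \right)}.$$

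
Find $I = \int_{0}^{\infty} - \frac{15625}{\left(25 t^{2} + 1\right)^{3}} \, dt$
$- \frac{9375 \pi}{16}$

Start from the standard arctangent integral
$$J(a) = \int_{0}^{\infty} - \frac{1}{a^{2} + t^{2}} \, dt = - \frac{\pi}{2 a}.$$

Differentiating under the integral sign with respect to $a$,
$$\frac{dJ}{da} = \int_{0}^{\infty} \frac{2 a}{\left(a^{2} + t^{2}\right)^{2}} \, dt = \frac{\pi}{2 a^{2}},$$
so $\int_{0}^{\infty} - \frac{1}{\left(a^{2} + t^{2}\right)^{2}} \, dt = - \frac{\pi}{4 a^{3}}$.

Repeating — each differentiation of $1/(t^2+a^2)^j$ produces $-2ja/(t^2+a^2)^{j+1}$ — and dividing through by $-2ja$ at each step yields, after $2$ differentiations in total,
$$\int_{0}^{\infty} - \frac{1}{\left(a^{2} + t^{2}\right)^{3}} \, dt = - \frac{3 \pi}{16 a^{5}}.$$

Setting $a = \frac{1}{5}$:
$$I = - \frac{9375 \pi}{16}.$$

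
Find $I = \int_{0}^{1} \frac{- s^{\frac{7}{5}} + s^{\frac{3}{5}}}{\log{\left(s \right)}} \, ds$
$\log{\left(\frac{2}{3} \right)}$

Replace the exponent $\frac{3}{5}$ by a parameter $a$: let $I(a) = \int_{0}^{1} \frac{- s^{\frac{7}{5}} + s^{a}}{\log{\left(s \right)}} \, ds$.

Since $\dfrac{\partial}{\partial a}\,s^{a} = s^{a} \ln s$, the $\ln s$ in the denominator cancels and
$$\frac{dI}{da} = \int_{0}^{1} s^{a} \, ds = \left[\frac{s^{a+1}}{a+1}\right]_0^1 = \frac{1}{a + 1}.$$

Integrating with respect to $a$ gives $I(a) = \log{\left(\frac{5 a}{12} + \frac{5}{12} \right)} + C$.

At $a = \frac{7}{5}$ the integrand is identically $0$, so $I(\frac{7}{5}) = 0$. The closed form gives $0$, hence $C = 0$.

Setting $a = \frac{3}{5}$:
$$I = \log{\left(\frac{2}{3} \right)}.$$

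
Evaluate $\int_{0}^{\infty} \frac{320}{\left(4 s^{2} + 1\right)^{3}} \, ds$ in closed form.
$30 \pi$

Begin with the known result
$$J(a) = \int_{0}^{\infty} \frac{5}{a^{2} + s^{2}} \, ds = \frac{5 \pi}{2 a}.$$

Differentiating under the integral sign with respect to $a$,
$$\frac{dJ}{da} = \int_{0}^{\infty} - \frac{10 a}{\left(a^{2} + s^{2}\right)^{2}} \, ds = - \frac{5 \pi}{2 a^{2}},$$
so $\int_{0}^{\infty} \frac{5}{\left(a^{2} + s^{2}\right)^{2}} \, ds = \frac{5 \pi}{4 a^{3}}$.

Repeating — each differentiation of $1/(s^2+a^2)^j$ produces $-2ja/(s^2+a^2)^{j+1}$ — and dividing through by $-2ja$ at each step yields, after $2$ differentiations in total,
$$\int_{0}^{\infty} \frac{5}{\left(a^{2} + s^{2}\right)^{3}} \, ds = \frac{15 \pi}{16 a^{5}}.$$

Setting $a = \frac{1}{2}$:
$$I = 30 \pi.$$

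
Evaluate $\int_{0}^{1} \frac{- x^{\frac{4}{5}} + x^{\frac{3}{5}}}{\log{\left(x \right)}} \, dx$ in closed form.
$- \log{\left(\frac{9}{8} \right)}$

Introduce a parameter $a$ in the exponent: let $I(a) = \int_{0}^{1} \frac{x^{\frac{3}{5}} - x^{a}}{\log{\left(x \right)}} \, dx$.

Since $\dfrac{\partial}{\partial a}\,x^{a} = x^{a} \ln x$, the $\ln x$ in the denominator cancels and
$$\frac{dI}{da} = \int_{0}^{1} -1 x^{a} \, dx = -1 \left[\frac{x^{a+1}}{a+1}\right]_0^1 = - \frac{1}{a + 1}.$$

Integrating with respect to $a$ gives $I(a) = - \log{\left(\frac{5 a}{8} + \frac{5}{8} \right)} + C$.

At $a = \frac{3}{5}$ the integrand is identically $0$, so $I(\frac{3}{5}) = 0$. The closed form gives $0$, hence $C = 0$.

Setting $a = \frac{4}{5}$:
$$I = - \log{\left(\frac{9}{8} \right)}.$$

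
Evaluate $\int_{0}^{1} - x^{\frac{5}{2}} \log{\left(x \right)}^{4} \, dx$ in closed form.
$- \frac{768}{16807}$

Begin with the known integral
$$J(a) = \int_{0}^{1} - x^{a} \, dx = - \frac{1}{a + 1}.$$

Differentiating under the integral sign brings down a factor of $\ln x$:
$$\frac{dJ}{da} = \int_{0}^{1} - x^{a} \log{\left(x \right)} \, dx = \frac{1}{\left(a + 1\right)^{2}}.$$

Repeating $4$ times in total — each differentiation brings down another $\ln x$ — gives
$$\frac{d^{4}J}{da^{4}} = \int_{0}^{1} - x^{a} \log{\left(x \right)}^{4} \, dx = - \frac{24}{\left(a + 1\right)^{5}},$$
and the integrand here is exactly the target integrand, so $I = - \frac{24}{\left(a + 1\right)^{5}}$.

Setting $a = \frac{5}{2}$:
$$I = - \frac{768}{16807}.$$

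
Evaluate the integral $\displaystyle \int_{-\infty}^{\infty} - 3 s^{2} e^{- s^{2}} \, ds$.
$- \frac{3 \sqrt{\pi}}{2}$

Start from the elementary integral
$$J(a) = \int_{-\infty}^{\infty} - 3 e^{- a s^{2}} \, ds = - \frac{3 \sqrt{\pi}}{\sqrt{a}}.$$

Differentiating under the integral sign brings down a factor of $(-s^2)$:
$$\frac{dJ}{da} = \int_{-\infty}^{\infty} 3 s^{2} e^{- a s^{2}} \, ds = \frac{3 \sqrt{\pi}}{2 a^{\frac{3}{2}}}.$$

The integral on the left is $-I$, so $I = - \frac{3 \sqrt{\pi}}{2 a^{\frac{3}{2}}}$.

Setting $a = 1$:
$$I = - \frac{3 \sqrt{\pi}}{2}.$$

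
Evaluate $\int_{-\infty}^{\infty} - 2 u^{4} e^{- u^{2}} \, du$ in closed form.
$- \frac{3 \sqrt{\pi}}{2}$

Consider the simpler parametrised integral
$$J(a) = \int_{-\infty}^{\infty} - 2 e^{- a u^{2}} \, du = - \frac{2 \sqrt{\pi}}{\sqrt{a}}.$$

Differentiating under the integral sign brings down a factor of $(-u^2)$:
$$\frac{dJ}{da} = \int_{-\infty}^{\infty} 2 u^{2} e^{- a u^{2}} \, du = \frac{\sqrt{\pi}}{a^{\frac{3}{2}}}.$$

Repeating twice in total — each differentiation brings down another $(-u^2)$ — gives
$$\frac{d^{2}J}{da^{2}} = \int_{-\infty}^{\infty} - 2 u^{4} e^{- a u^{2}} \, du = - \frac{3 \sqrt{\pi}}{2 a^{\frac{5}{2}}},$$
and the integrand here is exactly the target integrand, so $I = - \frac{3 \sqrt{\pi}}{2 a^{\frac{5}{2}}}$.

Setting $a = 1$:
$$I = - \frac{3 \sqrt{\pi}}{2}.$$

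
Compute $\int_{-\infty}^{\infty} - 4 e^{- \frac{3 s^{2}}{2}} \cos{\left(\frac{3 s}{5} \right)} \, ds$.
$- \frac{4 \sqrt{6} \sqrt{\pi}}{3 e^{\frac{3}{50}}}$

Treat the cosine frequency as a parameter and define $I(b) = \int_{-\infty}^{\infty} - 4 e^{- \frac{3 s^{2}}{2}} \cos{\left(b s \right)} \, ds$.

Differentiating under the integral sign,
$$I'(b) = \int_{-\infty}^{\infty} 4 s e^{- \frac{3 s^{2}}{2}} \sin{\left(b s \right)} \, ds.$$

Integrate $\int_{-\infty}^{\infty} s \sin(b s)\, e^{- \frac{3 s^{2}}{2}}\, ds$ by parts with $u = \sin(b s)$ and $dv = s\, e^{- \frac{3 s^{2}}{2}}\, ds$, giving $v = - \frac{e^{- \frac{3 s^{2}}{2}}}{3}$. The boundary term vanishes and
$$\int_{-\infty}^{\infty} s \sin(b s)\, e^{- \frac{3 s^{2}}{2}}\, ds = \frac{b}{3} \int_{-\infty}^{\infty} \cos(b s)\, e^{- \frac{3 s^{2}}{2}}\, ds,$$
so $I'(b) = - \frac{b}{3}\, I(b)$.

This is a separable first-order ODE; solving with the initial condition $I(0) = \int_{-\infty}^{\infty} - 4 e^{- \frac{3 s^{2}}{2}}\,ds = - \frac{4 \sqrt{6} \sqrt{\pi}}{3}$ gives
$$I(b) = - \frac{4 \sqrt{6} \sqrt{\pi} e^{- \frac{b^{2}}{6}}}{3}.$$

Setting $b = \frac{3}{5}$:
$$I = - \frac{4 \sqrt{6} \sqrt{\pi}}{3 e^{\frac{3}{50}}}.$$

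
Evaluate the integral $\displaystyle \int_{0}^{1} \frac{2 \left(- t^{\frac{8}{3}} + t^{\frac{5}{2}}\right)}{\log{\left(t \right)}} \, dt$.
$\log{\left(\frac{441}{484} \right)}$

Replace the exponent $\frac{5}{2}$ by a parameter $a$: let $I(a) = \int_{0}^{1} \frac{2 \left(- t^{\frac{8}{3}} + t^{a}\right)}{\log{\left(t \right)}} \, dt$.

Since $\dfrac{\partial}{\partial a}\,t^{a} = t^{a} \ln t$, the $\ln t$ in the denominator cancels and
$$\frac{dI}{da} = \int_{0}^{1} 2 t^{a} \, dt = 2 \left[\frac{t^{a+1}}{a+1}\right]_0^1 = \frac{2}{a + 1}.$$

Integrating with respect to $a$ gives $I(a) = \log{\left(\frac{9 \left(a + 1\right)^{2}}{121} \right)} + C$.

At $a = \frac{8}{3}$ the integrand is identically $0$, so $I(\frac{8}{3}) = 0$. The closed form gives $0$, hence $C = 0$.

Setting $a = \frac{5}{2}$:
$$I = \log{\left(\frac{441}{484} \right)}.$$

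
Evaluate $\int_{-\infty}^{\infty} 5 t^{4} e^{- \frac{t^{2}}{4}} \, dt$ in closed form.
$120 \sqrt{\pi}$

Start from the elementary integral
$$J(a) = \int_{-\infty}^{\infty} 5 e^{- a t^{2}} \, dt = \frac{5 \sqrt{\pi}}{\sqrt{a}}.$$

Differentiating under the integral sign brings down a factor of $(-t^2)$:
$$\frac{dJ}{da} = \int_{-\infty}^{\infty} - 5 t^{2} e^{- a t^{2}} \, dt = - \frac{5 \sqrt{\pi}}{2 a^{\frac{3}{2}}}.$$

Repeating twice in total — each differentiation brings down another $(-t^2)$ — gives
$$\frac{d^{2}J}{da^{2}} = \int_{-\infty}^{\infty} 5 t^{4} e^{- a t^{2}} \, dt = \frac{15 \sqrt{\pi}}{4 a^{\frac{5}{2}}},$$
and the integrand here is exactly the target integrand, so $I = \frac{15 \sqrt{\pi}}{4 a^{\frac{5}{2}}}$.

Setting $a = \frac{1}{4}$:
$$I = 120 \sqrt{\pi}.$$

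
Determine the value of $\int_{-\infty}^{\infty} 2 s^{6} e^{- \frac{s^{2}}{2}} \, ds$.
$30 \sqrt{2} \sqrt{\pi}$

Begin with the known integral
$$J(a) = \int_{-\infty}^{\infty} 2 e^{- a s^{2}} \, ds = \frac{2 \sqrt{\pi}}{\sqrt{a}}.$$

Differentiating under the integral sign brings down a factor of $(-s^2)$:
$$\frac{dJ}{da} = \int_{-\infty}^{\infty} - 2 s^{2} e^{- a s^{2}} \, ds = - \frac{\sqrt{\pi}}{a^{\frac{3}{2}}}.$$

Repeating $3$ times in total — each differentiation brings down another $(-s^2)$ — gives
$$\frac{d^{3}J}{da^{3}} = \int_{-\infty}^{\infty} - 2 s^{6} e^{- a s^{2}} \, ds = - \frac{15 \sqrt{\pi}}{4 a^{\frac{7}{2}}},$$
and the integrand here is $(-1)^{3}$ times the target integrand, so $I = (-1)^{3}\,\frac{d^{3}J}{da^{3}} = \frac{15 \sqrt{\pi}}{4 a^{\frac{7}{2}}}$.

Setting $a = \frac{1}{2}$:
$$I = 30 \sqrt{2} \sqrt{\pi}.$$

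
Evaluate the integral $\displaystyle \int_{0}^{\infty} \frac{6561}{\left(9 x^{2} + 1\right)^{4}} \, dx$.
$\frac{10935 \pi}{32}$

Recall the elementary integral
$$J(a) = \int_{0}^{\infty} \frac{1}{a^{2} + x^{2}} \, dx = \frac{\pi}{2 a}.$$

Differentiating under the integral sign with respect to $a$,
$$\frac{dJ}{da} = \int_{0}^{\infty} - \frac{2 a}{\left(a^{2} + x^{2}\right)^{2}} \, dx = - \frac{\pi}{2 a^{2}},$$
so $\int_{0}^{\infty} \frac{1}{\left(a^{2} + x^{2}\right)^{2}} \, dx = \frac{\pi}{4 a^{3}}$.

Repeating — each differentiation of $1/(x^2+a^2)^j$ produces $-2ja/(x^2+a^2)^{j+1}$ — and dividing through by $-2ja$ at each step yields, after $3$ differentiations in total,
$$\int_{0}^{\infty} \frac{1}{\left(a^{2} + x^{2}\right)^{4}} \, dx = \frac{5 \pi}{32 a^{7}}.$$

Setting $a = \frac{1}{3}$:
$$I = \frac{10935 \pi}{32}.$$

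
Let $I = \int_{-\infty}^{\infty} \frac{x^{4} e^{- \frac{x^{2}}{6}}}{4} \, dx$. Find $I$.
$\frac{27 \sqrt{6} \sqrt{\pi}}{4}$

Consider the simpler parametrised integral
$$J(a) = \int_{-\infty}^{\infty} \frac{e^{- a x^{2}}}{4} \, dx = \frac{\sqrt{\pi}}{4 \sqrt{a}}.$$

Differentiating under the integral sign brings down a factor of $(-x^2)$:
$$\frac{dJ}{da} = \int_{-\infty}^{\infty} - \frac{x^{2} e^{- a x^{2}}}{4} \, dx = - \frac{\sqrt{\pi}}{8 a^{\frac{3}{2}}}.$$

Repeating twice in total — each differentiation brings down another $(-x^2)$ — gives
$$\frac{d^{2}J}{da^{2}} = \int_{-\infty}^{\infty} \frac{x^{4} e^{- a x^{2}}}{4} \, dx = \frac{3 \sqrt{\pi}}{16 a^{\frac{5}{2}}},$$
and the integrand here is exactly the target integrand, so $I = \frac{3 \sqrt{\pi}}{16 a^{\frac{5}{2}}}$.

Setting $a = \frac{1}{6}$:
$$I = \frac{27 \sqrt{6} \sqrt{\pi}}{4}.$$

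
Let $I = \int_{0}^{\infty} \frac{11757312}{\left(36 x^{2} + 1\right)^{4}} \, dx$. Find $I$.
$306180 \pi$

Start from the standard arctangent integral
$$J(a) = \int_{0}^{\infty} \frac{7}{a^{2} + x^{2}} \, dx = \frac{7 \pi}{2 a}.$$

Differentiating under the integral sign with respect to $a$,
$$\frac{dJ}{da} = \int_{0}^{\infty} - \frac{14 a}{\left(a^{2} + x^{2}\right)^{2}} \, dx = - \frac{7 \pi}{2 a^{2}},$$
so $\int_{0}^{\infty} \frac{7}{\left(a^{2} + x^{2}\right)^{2}} \, dx = \frac{7 \pi}{4 a^{3}}$.

Repeating — each differentiation of $1/(x^2+a^2)^j$ produces $-2ja/(x^2+a^2)^{j+1}$ — and dividing through by $-2ja$ at each step yields, after $3$ differentiations in total,
$$\int_{0}^{\infty} \frac{7}{\left(a^{2} + x^{2}\right)^{4}} \, dx = \frac{35 \pi}{32 a^{7}}.$$

Setting $a = \frac{1}{6}$:
$$I = 306180 \pi.$$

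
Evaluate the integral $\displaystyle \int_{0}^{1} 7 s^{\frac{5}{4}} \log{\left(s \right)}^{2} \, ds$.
$\frac{896}{729}$

Start from the elementary integral
$$J(a) = \int_{0}^{1} 7 s^{a} \, ds = \frac{7}{a + 1}.$$

Differentiating under the integral sign brings down a factor of $\ln s$:
$$\frac{dJ}{da} = \int_{0}^{1} 7 s^{a} \log{\left(s \right)} \, ds = - \frac{7}{\left(a + 1\right)^{2}}.$$

Repeating twice in total — each differentiation brings down another $\ln s$ — gives
$$\frac{d^{2}J}{da^{2}} = \int_{0}^{1} 7 s^{a} \log{\left(s \right)}^{2} \, ds = \frac{14}{\left(a + 1\right)^{3}},$$
and the integrand here is exactly the target integrand, so $I = \frac{14}{\left(a + 1\right)^{3}}$.

Setting $a = \frac{5}{4}$:
$$I = \frac{896}{729}.$$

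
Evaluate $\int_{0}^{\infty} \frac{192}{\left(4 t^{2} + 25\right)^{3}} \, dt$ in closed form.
$\frac{18 \pi}{3125}$

Start from the standard arctangent integral
$$J(a) = \int_{0}^{\infty} \frac{3}{a^{2} + t^{2}} \, dt = \frac{3 \pi}{2 a}.$$

Differentiating under the integral sign with respect to $a$,
$$\frac{dJ}{da} = \int_{0}^{\infty} - \frac{6 a}{\left(a^{2} + t^{2}\right)^{2}} \, dt = - \frac{3 \pi}{2 a^{2}},$$
so $\int_{0}^{\infty} \frac{3}{\left(a^{2} + t^{2}\right)^{2}} \, dt = \frac{3 \pi}{4 a^{3}}$.

Repeating — each differentiation of $1/(t^2+a^2)^j$ produces $-2ja/(t^2+a^2)^{j+1}$ — and dividing through by $-2ja$ at each step yields, after $2$ differentiations in total,
$$\int_{0}^{\infty} \frac{3}{\left(a^{2} + t^{2}\right)^{3}} \, dt = \frac{9 \pi}{16 a^{5}}.$$

Setting $a = \frac{5}{2}$:
$$I = \frac{18 \pi}{3125}.$$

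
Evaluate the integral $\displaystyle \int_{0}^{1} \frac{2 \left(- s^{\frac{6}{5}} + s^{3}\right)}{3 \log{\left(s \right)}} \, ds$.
$\log{\left(\frac{2 \sqrt[3]{22} \cdot 5^{\frac{2}{3}}}{11} \right)}$

Consider the one-parameter family: let $I(a) = \int_{0}^{1} \frac{2 \left(- s^{\frac{6}{5}} + s^{a}\right)}{3 \log{\left(s \right)}} \, ds$.

Since $\dfrac{\partial}{\partial a}\,s^{a} = s^{a} \ln s$, the $\ln s$ in the denominator cancels and
$$\frac{dI}{da} = \int_{0}^{1} \frac{2}{3} s^{a} \, ds = \frac{2}{3} \left[\frac{s^{a+1}}{a+1}\right]_0^1 = \frac{2}{3 \left(a + 1\right)}.$$

Integrating with respect to $a$ gives $I(a) = \log{\left(\frac{\sqrt[3]{11} \cdot 5^{\frac{2}{3}} \left(a + 1\right)^{\frac{2}{3}}}{11} \right)} + C$.

At $a = \frac{6}{5}$ the integrand is identically $0$, so $I(\frac{6}{5}) = 0$. The closed form gives $0$, hence $C = 0$.

Setting $a = 3$:
$$I = \log{\left(\frac{2 \sqrt[3]{22} \cdot 5^{\frac{2}{3}}}{11} \right)}.$$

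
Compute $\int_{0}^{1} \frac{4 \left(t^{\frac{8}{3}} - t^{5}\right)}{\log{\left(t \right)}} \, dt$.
$- \log{\left(\frac{104976}{14641} \right)}$

Replace the exponent $5$ by a parameter $a$: let $I(a) = \int_{0}^{1} \frac{4 \left(t^{\frac{8}{3}} - t^{a}\right)}{\log{\left(t \right)}} \, dt$.

Since $\dfrac{\partial}{\partial a}\,t^{a} = t^{a} \ln t$, the $\ln t$ in the denominator cancels and
$$\frac{dI}{da} = \int_{0}^{1} -4 t^{a} \, dt = -4 \left[\frac{t^{a+1}}{a+1}\right]_0^1 = - \frac{4}{a + 1}.$$

Integrating with respect to $a$ gives $I(a) = - \log{\left(\frac{81 \left(a + 1\right)^{4}}{14641} \right)} + C$.

At $a = \frac{8}{3}$ the integrand is identically $0$, so $I(\frac{8}{3}) = 0$. The closed form gives $0$, hence $C = 0$.

Setting $a = 5$:
$$I = - \log{\left(\frac{104976}{14641} \right)}.$$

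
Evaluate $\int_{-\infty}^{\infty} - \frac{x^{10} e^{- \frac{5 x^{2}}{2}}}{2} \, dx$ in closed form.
$- \frac{189 \sqrt{10} \sqrt{\pi}}{6250}$

Consider the simpler parametrised integral
$$J(a) = \int_{-\infty}^{\infty} - \frac{e^{- a x^{2}}}{2} \, dx = - \frac{\sqrt{\pi}}{2 \sqrt{a}}.$$

Differentiating under the integral sign brings down a factor of $(-x^2)$:
$$\frac{dJ}{da} = \int_{-\infty}^{\infty} \frac{x^{2} e^{- a x^{2}}}{2} \, dx = \frac{\sqrt{\pi}}{4 a^{\frac{3}{2}}}.$$

Repeating $5$ times in total — each differentiation brings down another $(-x^2)$ — gives
$$\frac{d^{5}J}{da^{5}} = \int_{-\infty}^{\infty} \frac{x^{10} e^{- a x^{2}}}{2} \, dx = \frac{945 \sqrt{\pi}}{64 a^{\frac{11}{2}}},$$
and the integrand here is $(-1)^{5}$ times the target integrand, so $I = (-1)^{5}\,\frac{d^{5}J}{da^{5}} = - \frac{945 \sqrt{\pi}}{64 a^{\frac{11}{2}}}$.

Setting $a = \frac{5}{2}$:
$$I = - \frac{189 \sqrt{10} \sqrt{\pi}}{6250}.$$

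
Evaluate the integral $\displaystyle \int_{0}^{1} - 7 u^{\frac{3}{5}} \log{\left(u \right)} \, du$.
$\frac{175}{64}$

Start from the elementary integral
$$J(a) = \int_{0}^{1} - 7 u^{a} \, du = - \frac{7}{a + 1}.$$

Differentiating under the integral sign brings down a factor of $\ln u$:
$$\frac{dJ}{da} = \int_{0}^{1} - 7 u^{a} \log{\left(u \right)} \, du = \frac{7}{\left(a + 1\right)^{2}}.$$

The integral on the left is $I$, so $I = \frac{7}{\left(a + 1\right)^{2}}$.

Setting $a = \frac{3}{5}$:
$$I = \frac{175}{64}.$$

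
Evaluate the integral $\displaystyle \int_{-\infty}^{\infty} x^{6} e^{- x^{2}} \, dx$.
$\frac{15 \sqrt{\pi}}{8}$

Consider the simpler parametrised integral
$$J(a) = \int_{-\infty}^{\infty} e^{- a x^{2}} \, dx = \frac{\sqrt{\pi}}{\sqrt{a}}.$$

Differentiating under the integral sign brings down a factor of $(-x^2)$:
$$\frac{dJ}{da} = \int_{-\infty}^{\infty} - x^{2} e^{- a x^{2}} \, dx = - \frac{\sqrt{\pi}}{2 a^{\frac{3}{2}}}.$$

Repeating $3$ times in total — each differentiation brings down another $(-x^2)$ — gives
$$\frac{d^{3}J}{da^{3}} = \int_{-\infty}^{\infty} - x^{6} e^{- a x^{2}} \, dx = - \frac{15 \sqrt{\pi}}{8 a^{\frac{7}{2}}},$$
and the integrand here is $(-1)^{3}$ times the target integrand, so $I = (-1)^{3}\,\frac{d^{3}J}{da^{3}} = \frac{15 \sqrt{\pi}}{8 a^{\frac{7}{2}}}$.

Setting $a = 1$:
$$I = \frac{15 \sqrt{\pi}}{8}.$$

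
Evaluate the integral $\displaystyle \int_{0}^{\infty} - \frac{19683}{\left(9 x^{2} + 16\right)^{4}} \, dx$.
$- \frac{32805 \pi}{524288}$

Begin with the known result
$$J(a) = \int_{0}^{\infty} - \frac{3}{a^{2} + x^{2}} \, dx = - \frac{3 \pi}{2 a}.$$

Differentiating under the integral sign with respect to $a$,
$$\frac{dJ}{da} = \int_{0}^{\infty} \frac{6 a}{\left(a^{2} + x^{2}\right)^{2}} \, dx = \frac{3 \pi}{2 a^{2}},$$
so $\int_{0}^{\infty} - \frac{3}{\left(a^{2} + x^{2}\right)^{2}} \, dx = - \frac{3 \pi}{4 a^{3}}$.

Repeating — each differentiation of $1/(x^2+a^2)^j$ produces $-2ja/(x^2+a^2)^{j+1}$ — and dividing through by $-2ja$ at each step yields, after $3$ differentiations in total,
$$\int_{0}^{\infty} - \frac{3}{\left(a^{2} + x^{2}\right)^{4}} \, dx = - \frac{15 \pi}{32 a^{7}}.$$

Setting $a = \frac{4}{3}$:
$$I = - \frac{32805 \pi}{524288}.$$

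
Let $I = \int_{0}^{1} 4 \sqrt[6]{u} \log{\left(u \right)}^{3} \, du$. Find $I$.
$- \frac{31104}{2401}$

Consider the simpler parametrised integral
$$J(a) = \int_{0}^{1} 4 u^{a} \, du = \frac{4}{a + 1}.$$

Differentiating under the integral sign brings down a factor of $\ln u$:
$$\frac{dJ}{da} = \int_{0}^{1} 4 u^{a} \log{\left(u \right)} \, du = - \frac{4}{\left(a + 1\right)^{2}}.$$

Repeating $3$ times in total — each differentiation brings down another $\ln u$ — gives
$$\frac{d^{3}J}{da^{3}} = \int_{0}^{1} 4 u^{a} \log{\left(u \right)}^{3} \, du = - \frac{24}{\left(a + 1\right)^{4}},$$
and the integrand here is exactly the target integrand, so $I = - \frac{24}{\left(a + 1\right)^{4}}$.

Setting $a = \frac{1}{6}$:
$$I = - \frac{31104}{2401}.$$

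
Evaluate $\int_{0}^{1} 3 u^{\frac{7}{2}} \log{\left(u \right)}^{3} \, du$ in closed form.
$- \frac{32}{729}$

Begin with the known integral
$$J(a) = \int_{0}^{1} 3 u^{a} \, du = \frac{3}{a + 1}.$$

Differentiating under the integral sign brings down a factor of $\ln u$:
$$\frac{dJ}{da} = \int_{0}^{1} 3 u^{a} \log{\left(u \right)} \, du = - \frac{3}{\left(a + 1\right)^{2}}.$$

Repeating $3$ times in total — each differentiation brings down another $\ln u$ — gives
$$\frac{d^{3}J}{da^{3}} = \int_{0}^{1} 3 u^{a} \log{\left(u \right)}^{3} \, du = - \frac{18}{\left(a + 1\right)^{4}},$$
and the integrand here is exactly the target integrand, so $I = - \frac{18}{\left(a + 1\right)^{4}}$.

Setting $a = \frac{7}{2}$:
$$I = - \frac{32}{729}.$$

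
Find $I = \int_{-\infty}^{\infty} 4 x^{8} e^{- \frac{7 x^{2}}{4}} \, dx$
$\frac{1920 \sqrt{7} \sqrt{\pi}}{2401}$

Consider the simpler parametrised integral
$$J(a) = \int_{-\infty}^{\infty} 4 e^{- a x^{2}} \, dx = \frac{4 \sqrt{\pi}}{\sqrt{a}}.$$

Differentiating under the integral sign brings down a factor of $(-x^2)$:
$$\frac{dJ}{da} = \int_{-\infty}^{\infty} - 4 x^{2} e^{- a x^{2}} \, dx = - \frac{2 \sqrt{\pi}}{a^{\frac{3}{2}}}.$$

Repeating $4$ times in total — each differentiation brings down another $(-x^2)$ — gives
$$\frac{d^{4}J}{da^{4}} = \int_{-\infty}^{\infty} 4 x^{8} e^{- a x^{2}} \, dx = \frac{105 \sqrt{\pi}}{4 a^{\frac{9}{2}}},$$
and the integrand here is exactly the target integrand, so $I = \frac{105 \sqrt{\pi}}{4 a^{\frac{9}{2}}}$.

Setting $a = \frac{7}{4}$:
$$I = \frac{1920 \sqrt{7} \sqrt{\pi}}{2401}.$$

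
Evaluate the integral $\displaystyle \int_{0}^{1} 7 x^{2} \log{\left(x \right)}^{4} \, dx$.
$\frac{56}{81}$

Begin with the known integral
$$J(a) = \int_{0}^{1} 7 x^{a} \, dx = \frac{7}{a + 1}.$$

Differentiating under the integral sign brings down a factor of $\ln x$:
$$\frac{dJ}{da} = \int_{0}^{1} 7 x^{a} \log{\left(x \right)} \, dx = - \frac{7}{\left(a + 1\right)^{2}}.$$

Repeating $4$ times in total — each differentiation brings down another $\ln x$ — gives
$$\frac{d^{4}J}{da^{4}} = \int_{0}^{1} 7 x^{a} \log{\left(x \right)}^{4} \, dx = \frac{168}{\left(a + 1\right)^{5}},$$
and the integrand here is exactly the target integrand, so $I = \frac{168}{\left(a + 1\right)^{5}}$.

Setting $a = 2$:
$$I = \frac{56}{81}.$$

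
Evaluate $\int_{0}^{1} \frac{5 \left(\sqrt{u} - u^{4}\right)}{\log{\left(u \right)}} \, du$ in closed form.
$- \log{\left(\frac{100000}{243} \right)}$

Introduce a parameter $a$ in the exponent: let $I(a) = \int_{0}^{1} \frac{5 \left(\sqrt{u} - u^{a}\right)}{\log{\left(u \right)}} \, du$.

Since $\dfrac{\partial}{\partial a}\,u^{a} = u^{a} \ln u$, the $\ln u$ in the denominator cancels and
$$\frac{dI}{da} = \int_{0}^{1} -5 u^{a} \, du = -5 \left[\frac{u^{a+1}}{a+1}\right]_0^1 = - \frac{5}{a + 1}.$$

Integrating with respect to $a$ gives $I(a) = - \log{\left(\frac{32 \left(a + 1\right)^{5}}{243} \right)} + C$.

At $a = \frac{1}{2}$ the integrand is identically $0$, so $I(\frac{1}{2}) = 0$. The closed form gives $0$, hence $C = 0$.

Setting $a = 4$:
$$I = - \log{\left(\frac{100000}{243} \right)}.$$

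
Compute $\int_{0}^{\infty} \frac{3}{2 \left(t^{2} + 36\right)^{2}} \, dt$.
$\frac{\pi}{576}$

Begin with the known result
$$J(a) = \int_{0}^{\infty} \frac{3}{2 \left(a^{2} + t^{2}\right)} \, dt = \frac{3 \pi}{4 a}.$$

Differentiating under the integral sign with respect to $a$,
$$\frac{dJ}{da} = \int_{0}^{\infty} - \frac{3 a}{\left(a^{2} + t^{2}\right)^{2}} \, dt = - \frac{3 \pi}{4 a^{2}},$$
so $\int_{0}^{\infty} \frac{3}{2 \left(a^{2} + t^{2}\right)^{2}} \, dt = \frac{3 \pi}{8 a^{3}}$.

Setting $a = 6$:
$$I = \frac{\pi}{576}.$$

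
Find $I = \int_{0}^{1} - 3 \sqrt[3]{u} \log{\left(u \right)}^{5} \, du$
$\frac{32805}{512}$

Consider the simpler parametrised integral
$$J(a) = \int_{0}^{1} - 3 u^{a} \, du = - \frac{3}{a + 1}.$$

Differentiating under the integral sign brings down a factor of $\ln u$:
$$\frac{dJ}{da} = \int_{0}^{1} - 3 u^{a} \log{\left(u \right)} \, du = \frac{3}{\left(a + 1\right)^{2}}.$$

Repeating $5$ times in total — each differentiation brings down another $\ln u$ — gives
$$\frac{d^{5}J}{da^{5}} = \int_{0}^{1} - 3 u^{a} \log{\left(u \right)}^{5} \, du = \frac{360}{\left(a + 1\right)^{6}},$$
and the integrand here is exactly the target integrand, so $I = \frac{360}{\left(a + 1\right)^{6}}$.

Setting $a = \frac{1}{3}$:
$$I = \frac{32805}{512}.$$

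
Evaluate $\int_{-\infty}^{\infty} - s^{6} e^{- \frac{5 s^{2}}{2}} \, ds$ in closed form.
$- \frac{3 \sqrt{10} \sqrt{\pi}}{125}$

Start from the elementary integral
$$J(a) = \int_{-\infty}^{\infty} - e^{- a s^{2}} \, ds = - \frac{\sqrt{\pi}}{\sqrt{a}}.$$

Differentiating under the integral sign brings down a factor of $(-s^2)$:
$$\frac{dJ}{da} = \int_{-\infty}^{\infty} s^{2} e^{- a s^{2}} \, ds = \frac{\sqrt{\pi}}{2 a^{\frac{3}{2}}}.$$

Repeating $3$ times in total — each differentiation brings down another $(-s^2)$ — gives
$$\frac{d^{3}J}{da^{3}} = \int_{-\infty}^{\infty} s^{6} e^{- a s^{2}} \, ds = \frac{15 \sqrt{\pi}}{8 a^{\frac{7}{2}}},$$
and the integrand here is $(-1)^{3}$ times the target integrand, so $I = (-1)^{3}\,\frac{d^{3}J}{da^{3}} = - \frac{15 \sqrt{\pi}}{8 a^{\frac{7}{2}}}$.

Setting $a = \frac{5}{2}$:
$$I = - \frac{3 \sqrt{10} \sqrt{\pi}}{125}.$$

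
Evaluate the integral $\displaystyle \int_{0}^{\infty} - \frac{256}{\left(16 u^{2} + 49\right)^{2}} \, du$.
$- \frac{16 \pi}{343}$

Begin with the known result
$$J(a) = \int_{0}^{\infty} - \frac{1}{a^{2} + u^{2}} \, du = - \frac{\pi}{2 a}.$$

Differentiating under the integral sign with respect to $a$,
$$\frac{dJ}{da} = \int_{0}^{\infty} \frac{2 a}{\left(a^{2} + u^{2}\right)^{2}} \, du = \frac{\pi}{2 a^{2}},$$
so $\int_{0}^{\infty} - \frac{1}{\left(a^{2} + u^{2}\right)^{2}} \, du = - \frac{\pi}{4 a^{3}}$.

Setting $a = \frac{7}{4}$:
$$I = - \frac{16 \pi}{343}.$$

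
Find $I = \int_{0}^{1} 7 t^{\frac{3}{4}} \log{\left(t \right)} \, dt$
$- \frac{16}{7}$

Start from the elementary integral
$$J(a) = \int_{0}^{1} 7 t^{a} \, dt = \frac{7}{a + 1}.$$

Differentiating under the integral sign brings down a factor of $\ln t$:
$$\frac{dJ}{da} = \int_{0}^{1} 7 t^{a} \log{\left(t \right)} \, dt = - \frac{7}{\left(a + 1\right)^{2}}.$$

The integral on the left is $I$, so $I = - \frac{7}{\left(a + 1\right)^{2}}$.

Setting $a = \frac{3}{4}$:
$$I = - \frac{16}{7}.$$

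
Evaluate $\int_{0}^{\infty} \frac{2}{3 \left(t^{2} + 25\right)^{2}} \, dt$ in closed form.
$\frac{\pi}{750}$

Begin with the known result
$$J(a) = \int_{0}^{\infty} \frac{2}{3 \left(a^{2} + t^{2}\right)} \, dt = \frac{\pi}{3 a}.$$

Differentiating under the integral sign with respect to $a$,
$$\frac{dJ}{da} = \int_{0}^{\infty} - \frac{4 a}{3 \left(a^{2} + t^{2}\right)^{2}} \, dt = - \frac{\pi}{3 a^{2}},$$
so $\int_{0}^{\infty} \frac{2}{3 \left(a^{2} + t^{2}\right)^{2}} \, dt = \frac{\pi}{6 a^{3}}$.

Setting $a = 5$:
$$I = \frac{\pi}{750}.$$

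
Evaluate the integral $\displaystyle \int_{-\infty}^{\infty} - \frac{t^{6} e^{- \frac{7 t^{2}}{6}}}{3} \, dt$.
$- \frac{135 \sqrt{42} \sqrt{\pi}}{2401}$

Begin with the known integral
$$J(a) = \int_{-\infty}^{\infty} - \frac{e^{- a t^{2}}}{3} \, dt = - \frac{\sqrt{\pi}}{3 \sqrt{a}}.$$

Differentiating under the integral sign brings down a factor of $(-t^2)$:
$$\frac{dJ}{da} = \int_{-\infty}^{\infty} \frac{t^{2} e^{- a t^{2}}}{3} \, dt = \frac{\sqrt{\pi}}{6 a^{\frac{3}{2}}}.$$

Repeating $3$ times in total — each differentiation brings down another $(-t^2)$ — gives
$$\frac{d^{3}J}{da^{3}} = \int_{-\infty}^{\infty} \frac{t^{6} e^{- a t^{2}}}{3} \, dt = \frac{5 \sqrt{\pi}}{8 a^{\frac{7}{2}}},$$
and the integrand here is $(-1)^{3}$ times the target integrand, so $I = (-1)^{3}\,\frac{d^{3}J}{da^{3}} = - \frac{5 \sqrt{\pi}}{8 a^{\frac{7}{2}}}$.

Setting $a = \frac{7}{6}$:
$$I = - \frac{135 \sqrt{42} \sqrt{\pi}}{2401}.$$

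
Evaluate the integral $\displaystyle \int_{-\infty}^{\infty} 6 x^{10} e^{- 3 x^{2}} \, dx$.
$\frac{35 \sqrt{3} \sqrt{\pi}}{144}$

Start from the elementary integral
$$J(a) = \int_{-\infty}^{\infty} 6 e^{- a x^{2}} \, dx = \frac{6 \sqrt{\pi}}{\sqrt{a}}.$$

Differentiating under the integral sign brings down a factor of $(-x^2)$:
$$\frac{dJ}{da} = \int_{-\infty}^{\infty} - 6 x^{2} e^{- a x^{2}} \, dx = - \frac{3 \sqrt{\pi}}{a^{\frac{3}{2}}}.$$

Repeating $5$ times in total — each differentiation brings down another $(-x^2)$ — gives
$$\frac{d^{5}J}{da^{5}} = \int_{-\infty}^{\infty} - 6 x^{10} e^{- a x^{2}} \, dx = - \frac{2835 \sqrt{\pi}}{16 a^{\frac{11}{2}}},$$
and the integrand here is $(-1)^{5}$ times the target integrand, so $I = (-1)^{5}\,\frac{d^{5}J}{da^{5}} = \frac{2835 \sqrt{\pi}}{16 a^{\frac{11}{2}}}$.

Setting $a = 3$:
$$I = \frac{35 \sqrt{3} \sqrt{\pi}}{144}.$$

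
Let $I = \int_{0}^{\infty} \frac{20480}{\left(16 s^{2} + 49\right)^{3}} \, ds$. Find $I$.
$\frac{960 \pi}{16807}$

Start from the standard arctangent integral
$$J(a) = \int_{0}^{\infty} \frac{5}{a^{2} + s^{2}} \, ds = \frac{5 \pi}{2 a}.$$

Differentiating under the integral sign with respect to $a$,
$$\frac{dJ}{da} = \int_{0}^{\infty} - \frac{10 a}{\left(a^{2} + s^{2}\right)^{2}} \, ds = - \frac{5 \pi}{2 a^{2}},$$
so $\int_{0}^{\infty} \frac{5}{\left(a^{2} + s^{2}\right)^{2}} \, ds = \frac{5 \pi}{4 a^{3}}$.

Repeating — each differentiation of $1/(s^2+a^2)^j$ produces $-2ja/(s^2+a^2)^{j+1}$ — and dividing through by $-2ja$ at each step yields, after $2$ differentiations in total,
$$\int_{0}^{\infty} \frac{5}{\left(a^{2} + s^{2}\right)^{3}} \, ds = \frac{15 \pi}{16 a^{5}}.$$

Setting $a = \frac{7}{4}$:
$$I = \frac{960 \pi}{16807}.$$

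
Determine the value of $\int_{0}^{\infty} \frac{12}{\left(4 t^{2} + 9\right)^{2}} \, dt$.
$\frac{\pi}{18}$

Begin with the known result
$$J(a) = \int_{0}^{\infty} \frac{3}{4 \left(a^{2} + t^{2}\right)} \, dt = \frac{3 \pi}{8 a}.$$

Differentiating under the integral sign with respect to $a$,
$$\frac{dJ}{da} = \int_{0}^{\infty} - \frac{3 a}{2 \left(a^{2} + t^{2}\right)^{2}} \, dt = - \frac{3 \pi}{8 a^{2}},$$
so $\int_{0}^{\infty} \frac{3}{4 \left(a^{2} + t^{2}\right)^{2}} \, dt = \frac{3 \pi}{16 a^{3}}$.

Setting $a = \frac{3}{2}$:
$$I = \frac{\pi}{18}.$$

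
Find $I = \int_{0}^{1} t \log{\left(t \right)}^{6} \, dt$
$\frac{45}{8}$

Start from the elementary integral
$$J(a) = \int_{0}^{1} t^{a} \, dt = \frac{1}{a + 1}.$$

Differentiating under the integral sign brings down a factor of $\ln t$:
$$\frac{dJ}{da} = \int_{0}^{1} t^{a} \log{\left(t \right)} \, dt = - \frac{1}{\left(a + 1\right)^{2}}.$$

Repeating $6$ times in total — each differentiation brings down another $\ln t$ — gives
$$\frac{d^{6}J}{da^{6}} = \int_{0}^{1} t^{a} \log{\left(t \right)}^{6} \, dt = \frac{720}{\left(a + 1\right)^{7}},$$
and the integrand here is exactly the target integrand, so $I = \frac{720}{\left(a + 1\right)^{7}}$.

Setting $a = 1$:
$$I = \frac{45}{8}.$$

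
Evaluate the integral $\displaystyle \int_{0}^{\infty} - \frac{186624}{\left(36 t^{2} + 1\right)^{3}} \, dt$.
$- 5832 \pi$

Begin with the known result
$$J(a) = \int_{0}^{\infty} - \frac{4}{a^{2} + t^{2}} \, dt = - \frac{2 \pi}{a}.$$

Differentiating under the integral sign with respect to $a$,
$$\frac{dJ}{da} = \int_{0}^{\infty} \frac{8 a}{\left(a^{2} + t^{2}\right)^{2}} \, dt = \frac{2 \pi}{a^{2}},$$
so $\int_{0}^{\infty} - \frac{4}{\left(a^{2} + t^{2}\right)^{2}} \, dt = - \frac{\pi}{a^{3}}$.

Repeating — each differentiation of $1/(t^2+a^2)^j$ produces $-2ja/(t^2+a^2)^{j+1}$ — and dividing through by $-2ja$ at each step yields, after $2$ differentiations in total,
$$\int_{0}^{\infty} - \frac{4}{\left(a^{2} + t^{2}\right)^{3}} \, dt = - \frac{3 \pi}{4 a^{5}}.$$

Setting $a = \frac{1}{6}$:
$$I = - 5832 \pi.$$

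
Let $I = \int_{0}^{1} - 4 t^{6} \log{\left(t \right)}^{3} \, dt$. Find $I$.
$\frac{24}{2401}$

Consider the simpler parametrised integral
$$J(a) = \int_{0}^{1} - 4 t^{a} \, dt = - \frac{4}{a + 1}.$$

Differentiating under the integral sign brings down a factor of $\ln t$:
$$\frac{dJ}{da} = \int_{0}^{1} - 4 t^{a} \log{\left(t \right)} \, dt = \frac{4}{\left(a + 1\right)^{2}}.$$

Repeating $3$ times in total — each differentiation brings down another $\ln t$ — gives
$$\frac{d^{3}J}{da^{3}} = \int_{0}^{1} - 4 t^{a} \log{\left(t \right)}^{3} \, dt = \frac{24}{\left(a + 1\right)^{4}},$$
and the integrand here is exactly the target integrand, so $I = \frac{24}{\left(a + 1\right)^{4}}$.

Setting $a = 6$:
$$I = \frac{24}{2401}.$$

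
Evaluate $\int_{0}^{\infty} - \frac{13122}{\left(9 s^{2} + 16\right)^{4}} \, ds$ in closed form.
$- \frac{10935 \pi}{262144}$

Recall the elementary integral
$$J(a) = \int_{0}^{\infty} - \frac{2}{a^{2} + s^{2}} \, ds = - \frac{\pi}{a}.$$

Differentiating under the integral sign with respect to $a$,
$$\frac{dJ}{da} = \int_{0}^{\infty} \frac{4 a}{\left(a^{2} + s^{2}\right)^{2}} \, ds = \frac{\pi}{a^{2}},$$
so $\int_{0}^{\infty} - \frac{2}{\left(a^{2} + s^{2}\right)^{2}} \, ds = - \frac{\pi}{2 a^{3}}$.

Repeating — each differentiation of $1/(s^2+a^2)^j$ produces $-2ja/(s^2+a^2)^{j+1}$ — and dividing through by $-2ja$ at each step yields, after $3$ differentiations in total,
$$\int_{0}^{\infty} - \frac{2}{\left(a^{2} + s^{2}\right)^{4}} \, ds = - \frac{5 \pi}{16 a^{7}}.$$

Setting $a = \frac{4}{3}$:
$$I = - \frac{10935 \pi}{262144}.$$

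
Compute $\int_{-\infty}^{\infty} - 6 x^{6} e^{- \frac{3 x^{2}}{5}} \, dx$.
$- \frac{625 \sqrt{15} \sqrt{\pi}}{36}$

Begin with the known integral
$$J(a) = \int_{-\infty}^{\infty} - 6 e^{- a x^{2}} \, dx = - \frac{6 \sqrt{\pi}}{\sqrt{a}}.$$

Differentiating under the integral sign brings down a factor of $(-x^2)$:
$$\frac{dJ}{da} = \int_{-\infty}^{\infty} 6 x^{2} e^{- a x^{2}} \, dx = \frac{3 \sqrt{\pi}}{a^{\frac{3}{2}}}.$$

Repeating $3$ times in total — each differentiation brings down another $(-x^2)$ — gives
$$\frac{d^{3}J}{da^{3}} = \int_{-\infty}^{\infty} 6 x^{6} e^{- a x^{2}} \, dx = \frac{45 \sqrt{\pi}}{4 a^{\frac{7}{2}}},$$
and the integrand here is $(-1)^{3}$ times the target integrand, so $I = (-1)^{3}\,\frac{d^{3}J}{da^{3}} = - \frac{45 \sqrt{\pi}}{4 a^{\frac{7}{2}}}$.

Setting $a = \frac{3}{5}$:
$$I = - \frac{625 \sqrt{15} \sqrt{\pi}}{36}.$$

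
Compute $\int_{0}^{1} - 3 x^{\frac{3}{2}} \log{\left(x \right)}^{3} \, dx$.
$\frac{288}{625}$

Start from the elementary integral
$$J(a) = \int_{0}^{1} - 3 x^{a} \, dx = - \frac{3}{a + 1}.$$

Differentiating under the integral sign brings down a factor of $\ln x$:
$$\frac{dJ}{da} = \int_{0}^{1} - 3 x^{a} \log{\left(x \right)} \, dx = \frac{3}{\left(a + 1\right)^{2}}.$$

Repeating $3$ times in total — each differentiation brings down another $\ln x$ — gives
$$\frac{d^{3}J}{da^{3}} = \int_{0}^{1} - 3 x^{a} \log{\left(x \right)}^{3} \, dx = \frac{18}{\left(a + 1\right)^{4}},$$
and the integrand here is exactly the target integrand, so $I = \frac{18}{\left(a + 1\right)^{4}}$.

Setting $a = \frac{3}{2}$:
$$I = \frac{288}{625}.$$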